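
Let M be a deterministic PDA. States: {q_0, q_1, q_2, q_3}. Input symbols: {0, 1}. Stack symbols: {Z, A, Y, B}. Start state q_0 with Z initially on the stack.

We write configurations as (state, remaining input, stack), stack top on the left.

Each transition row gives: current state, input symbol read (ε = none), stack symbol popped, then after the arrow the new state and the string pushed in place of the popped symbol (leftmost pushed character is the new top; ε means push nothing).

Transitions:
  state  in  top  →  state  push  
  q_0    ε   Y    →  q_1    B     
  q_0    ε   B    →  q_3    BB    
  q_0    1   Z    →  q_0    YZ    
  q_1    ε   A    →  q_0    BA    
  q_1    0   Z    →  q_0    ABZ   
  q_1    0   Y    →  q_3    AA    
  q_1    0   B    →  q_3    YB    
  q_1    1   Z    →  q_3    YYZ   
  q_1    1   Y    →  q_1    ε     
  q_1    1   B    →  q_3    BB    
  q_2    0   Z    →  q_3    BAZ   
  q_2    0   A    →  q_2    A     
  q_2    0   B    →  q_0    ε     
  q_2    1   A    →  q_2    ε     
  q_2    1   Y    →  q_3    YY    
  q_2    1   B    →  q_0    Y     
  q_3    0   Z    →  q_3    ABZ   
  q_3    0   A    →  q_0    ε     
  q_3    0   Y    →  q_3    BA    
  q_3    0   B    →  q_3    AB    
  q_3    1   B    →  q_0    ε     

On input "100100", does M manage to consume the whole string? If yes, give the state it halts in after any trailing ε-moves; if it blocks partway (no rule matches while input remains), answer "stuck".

(q_0, 100100, Z)
  read 1, top Z: go to q_0, push YZ → (q_0, 00100, YZ)
  ε-move, top Y: go to q_1, push B → (q_1, 00100, BZ)
  read 0, top B: go to q_3, push YB → (q_3, 0100, YBZ)
  read 0, top Y: go to q_3, push BA → (q_3, 100, BABZ)
  read 1, top B: go to q_0, push ε → (q_0, 00, ABZ)
No transition for (q_0, 0, top A); M blocks with input 00 remaining.

stuck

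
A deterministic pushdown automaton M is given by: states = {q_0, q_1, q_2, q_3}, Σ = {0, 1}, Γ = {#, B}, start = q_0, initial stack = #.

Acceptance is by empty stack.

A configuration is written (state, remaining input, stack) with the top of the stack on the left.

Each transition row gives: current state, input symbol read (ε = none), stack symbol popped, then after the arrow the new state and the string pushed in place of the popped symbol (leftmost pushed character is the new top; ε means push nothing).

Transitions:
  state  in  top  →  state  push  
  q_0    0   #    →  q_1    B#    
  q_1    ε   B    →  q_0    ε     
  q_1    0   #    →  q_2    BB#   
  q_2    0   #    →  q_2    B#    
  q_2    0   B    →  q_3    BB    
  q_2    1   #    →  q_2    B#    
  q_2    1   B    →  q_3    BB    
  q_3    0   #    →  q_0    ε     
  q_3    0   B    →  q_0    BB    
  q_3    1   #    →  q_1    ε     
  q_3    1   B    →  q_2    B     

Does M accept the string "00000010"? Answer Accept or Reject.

Reject

(q_0, 00000010, #)
  read 0, top #: go to q_1, push B# → (q_1, 0000010, B#)
  ε-move, top B: go to q_0, push ε → (q_0, 0000010, #)
  read 0, top #: go to q_1, push B# → (q_1, 000010, B#)
  ε-move, top B: go to q_0, push ε → (q_0, 000010, #)
  read 0, top #: go to q_1, push B# → (q_1, 00010, B#)
  ε-move, top B: go to q_0, push ε → (q_0, 00010, #)
  read 0, top #: go to q_1, push B# → (q_1, 0010, B#)
  ε-move, top B: go to q_0, push ε → (q_0, 0010, #)
  read 0, top #: go to q_1, push B# → (q_1, 010, B#)
  ε-move, top B: go to q_0, push ε → (q_0, 010, #)
  read 0, top #: go to q_1, push B# → (q_1, 10, B#)
  ε-move, top B: go to q_0, push ε → (q_0, 10, #)
No transition applies at (q_0, 10, #); input not fully consumed.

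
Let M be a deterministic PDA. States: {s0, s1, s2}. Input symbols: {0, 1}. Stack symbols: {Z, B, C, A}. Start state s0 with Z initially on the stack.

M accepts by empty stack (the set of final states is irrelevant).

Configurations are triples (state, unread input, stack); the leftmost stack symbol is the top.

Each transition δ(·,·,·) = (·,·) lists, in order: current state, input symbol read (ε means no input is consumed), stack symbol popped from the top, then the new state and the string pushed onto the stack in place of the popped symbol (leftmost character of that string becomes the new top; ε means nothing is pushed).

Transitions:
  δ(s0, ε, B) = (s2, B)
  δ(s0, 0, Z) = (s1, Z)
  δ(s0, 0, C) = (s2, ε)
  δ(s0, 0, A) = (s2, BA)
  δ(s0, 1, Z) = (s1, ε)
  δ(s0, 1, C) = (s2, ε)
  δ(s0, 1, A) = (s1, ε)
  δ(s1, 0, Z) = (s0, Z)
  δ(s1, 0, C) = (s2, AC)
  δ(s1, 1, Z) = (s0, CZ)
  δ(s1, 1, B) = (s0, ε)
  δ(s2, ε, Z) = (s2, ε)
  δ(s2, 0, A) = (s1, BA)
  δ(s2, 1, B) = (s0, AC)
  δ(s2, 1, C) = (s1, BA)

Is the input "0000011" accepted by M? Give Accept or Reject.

(s0, 0000011, Z)
  read 0, top Z: go to s1, push Z → (s1, 000011, Z)
  read 0, top Z: go to s0, push Z → (s0, 00011, Z)
  read 0, top Z: go to s1, push Z → (s1, 0011, Z)
  read 0, top Z: go to s0, push Z → (s0, 011, Z)
  read 0, top Z: go to s1, push Z → (s1, 11, Z)
  read 1, top Z: go to s0, push CZ → (s0, 1, CZ)
  read 1, top C: go to s2, push ε → (s2, ε, Z)
  ε-move, top Z: go to s2, push ε → (s2, ε, ε)
All input consumed and the stack is empty.

Accept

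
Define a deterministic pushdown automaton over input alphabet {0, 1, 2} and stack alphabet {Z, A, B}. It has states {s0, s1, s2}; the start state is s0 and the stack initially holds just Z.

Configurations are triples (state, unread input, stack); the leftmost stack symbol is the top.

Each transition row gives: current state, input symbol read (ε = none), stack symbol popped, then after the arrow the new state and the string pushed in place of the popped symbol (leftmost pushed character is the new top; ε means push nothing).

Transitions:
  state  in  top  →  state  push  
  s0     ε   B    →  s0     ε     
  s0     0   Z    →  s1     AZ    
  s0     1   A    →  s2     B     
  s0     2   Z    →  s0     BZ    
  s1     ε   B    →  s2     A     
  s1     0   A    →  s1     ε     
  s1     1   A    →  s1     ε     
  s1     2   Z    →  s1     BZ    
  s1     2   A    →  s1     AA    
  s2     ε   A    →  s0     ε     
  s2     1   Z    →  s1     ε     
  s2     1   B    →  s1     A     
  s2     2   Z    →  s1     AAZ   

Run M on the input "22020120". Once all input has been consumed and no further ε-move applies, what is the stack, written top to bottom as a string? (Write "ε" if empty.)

AZ

(s0, 22020120, Z) ⊢ (s0, 2020120, BZ) ⊢ (s0, 2020120, Z) ⊢ (s0, 020120, BZ) ⊢ (s0, 020120, Z) ⊢ (s1, 20120, AZ) ⊢ (s1, 0120, AAZ) ⊢ (s1, 120, AZ) ⊢ (s1, 20, Z) ⊢ (s1, 0, BZ) ⊢ (s2, 0, AZ) ⊢ (s0, 0, Z) ⊢ (s1, ε, AZ)
All input consumed in state s1 with stack AZ.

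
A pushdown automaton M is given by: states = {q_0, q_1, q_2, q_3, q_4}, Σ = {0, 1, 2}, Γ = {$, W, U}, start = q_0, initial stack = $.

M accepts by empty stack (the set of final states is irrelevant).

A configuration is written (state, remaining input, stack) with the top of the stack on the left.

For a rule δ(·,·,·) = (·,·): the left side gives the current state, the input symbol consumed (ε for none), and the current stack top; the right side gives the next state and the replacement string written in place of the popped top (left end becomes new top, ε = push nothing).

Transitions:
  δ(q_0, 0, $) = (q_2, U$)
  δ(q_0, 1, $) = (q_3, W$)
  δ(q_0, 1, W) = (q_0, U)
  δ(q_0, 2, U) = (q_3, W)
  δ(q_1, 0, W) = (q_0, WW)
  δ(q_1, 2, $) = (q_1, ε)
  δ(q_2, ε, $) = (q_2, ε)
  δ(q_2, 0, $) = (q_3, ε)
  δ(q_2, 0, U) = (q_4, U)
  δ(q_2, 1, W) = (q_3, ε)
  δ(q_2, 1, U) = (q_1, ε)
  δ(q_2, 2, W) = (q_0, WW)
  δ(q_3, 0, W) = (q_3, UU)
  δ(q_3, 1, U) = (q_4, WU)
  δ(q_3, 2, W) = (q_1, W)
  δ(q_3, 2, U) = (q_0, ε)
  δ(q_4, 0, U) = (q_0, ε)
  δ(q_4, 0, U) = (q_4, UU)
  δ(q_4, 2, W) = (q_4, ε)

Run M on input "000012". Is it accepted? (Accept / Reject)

Accept

One accepting computation: (q_0, 000012, $) ⊢ (q_2, 00012, U$) ⊢ (q_4, 0012, U$) ⊢ (q_0, 012, $) ⊢ (q_2, 12, U$) ⊢ (q_1, 2, $) ⊢ (q_1, ε, ε)
All input consumed and the stack is empty.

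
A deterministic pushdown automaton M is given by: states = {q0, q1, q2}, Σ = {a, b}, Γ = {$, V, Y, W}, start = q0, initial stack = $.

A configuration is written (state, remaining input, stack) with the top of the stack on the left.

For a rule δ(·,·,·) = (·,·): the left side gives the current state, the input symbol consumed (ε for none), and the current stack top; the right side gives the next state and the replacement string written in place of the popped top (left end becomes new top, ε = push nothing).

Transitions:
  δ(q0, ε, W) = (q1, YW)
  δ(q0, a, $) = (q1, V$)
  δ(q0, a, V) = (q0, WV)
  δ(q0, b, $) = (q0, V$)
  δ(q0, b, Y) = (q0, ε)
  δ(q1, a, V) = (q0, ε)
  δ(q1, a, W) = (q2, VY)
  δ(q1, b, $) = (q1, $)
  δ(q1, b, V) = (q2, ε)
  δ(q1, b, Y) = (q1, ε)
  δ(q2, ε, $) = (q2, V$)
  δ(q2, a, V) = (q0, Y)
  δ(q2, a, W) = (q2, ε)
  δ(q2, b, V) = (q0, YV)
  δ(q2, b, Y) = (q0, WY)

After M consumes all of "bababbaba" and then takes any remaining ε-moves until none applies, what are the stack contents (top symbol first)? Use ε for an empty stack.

(q0, bababbaba, $)
  read b, top $: go to q0, push V$ → (q0, ababbaba, V$)
  read a, top V: go to q0, push WV → (q0, babbaba, WV$)
  ε-move, top W: go to q1, push YW → (q1, babbaba, YWV$)
  read b, top Y: go to q1, push ε → (q1, abbaba, WV$)
  read a, top W: go to q2, push VY → (q2, bbaba, VYV$)
  read b, top V: go to q0, push YV → (q0, baba, YVYV$)
  read b, top Y: go to q0, push ε → (q0, aba, VYV$)
  read a, top V: go to q0, push WV → (q0, ba, WVYV$)
  ε-move, top W: go to q1, push YW → (q1, ba, YWVYV$)
  read b, top Y: go to q1, push ε → (q1, a, WVYV$)
  read a, top W: go to q2, push VY → (q2, ε, VYVYV$)
All input consumed in state q2 with stack VYVYV$.

VYVYV$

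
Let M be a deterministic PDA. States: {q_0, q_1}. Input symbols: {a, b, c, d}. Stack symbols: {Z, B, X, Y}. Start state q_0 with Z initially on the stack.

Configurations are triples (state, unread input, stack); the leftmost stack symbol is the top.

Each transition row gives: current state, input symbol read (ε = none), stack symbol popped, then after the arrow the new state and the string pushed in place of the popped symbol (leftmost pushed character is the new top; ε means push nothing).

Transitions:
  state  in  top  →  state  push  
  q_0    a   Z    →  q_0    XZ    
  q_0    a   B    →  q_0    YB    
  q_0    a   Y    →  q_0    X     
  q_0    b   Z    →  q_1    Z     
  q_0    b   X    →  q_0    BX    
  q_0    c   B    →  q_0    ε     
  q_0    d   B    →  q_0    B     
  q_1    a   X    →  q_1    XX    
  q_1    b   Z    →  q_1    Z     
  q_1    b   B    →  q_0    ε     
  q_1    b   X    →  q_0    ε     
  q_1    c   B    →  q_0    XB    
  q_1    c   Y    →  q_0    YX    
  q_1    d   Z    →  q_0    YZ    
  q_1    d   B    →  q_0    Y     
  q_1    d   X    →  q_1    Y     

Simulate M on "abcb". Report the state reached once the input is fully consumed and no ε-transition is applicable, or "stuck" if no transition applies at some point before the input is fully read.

q_0

(q_0, abcb, Z)
  read a, top Z: go to q_0, push XZ → (q_0, bcb, XZ)
  read b, top X: go to q_0, push BX → (q_0, cb, BXZ)
  read c, top B: go to q_0, push ε → (q_0, b, XZ)
  read b, top X: go to q_0, push BX → (q_0, ε, BXZ)
All input consumed; M is in state q_0.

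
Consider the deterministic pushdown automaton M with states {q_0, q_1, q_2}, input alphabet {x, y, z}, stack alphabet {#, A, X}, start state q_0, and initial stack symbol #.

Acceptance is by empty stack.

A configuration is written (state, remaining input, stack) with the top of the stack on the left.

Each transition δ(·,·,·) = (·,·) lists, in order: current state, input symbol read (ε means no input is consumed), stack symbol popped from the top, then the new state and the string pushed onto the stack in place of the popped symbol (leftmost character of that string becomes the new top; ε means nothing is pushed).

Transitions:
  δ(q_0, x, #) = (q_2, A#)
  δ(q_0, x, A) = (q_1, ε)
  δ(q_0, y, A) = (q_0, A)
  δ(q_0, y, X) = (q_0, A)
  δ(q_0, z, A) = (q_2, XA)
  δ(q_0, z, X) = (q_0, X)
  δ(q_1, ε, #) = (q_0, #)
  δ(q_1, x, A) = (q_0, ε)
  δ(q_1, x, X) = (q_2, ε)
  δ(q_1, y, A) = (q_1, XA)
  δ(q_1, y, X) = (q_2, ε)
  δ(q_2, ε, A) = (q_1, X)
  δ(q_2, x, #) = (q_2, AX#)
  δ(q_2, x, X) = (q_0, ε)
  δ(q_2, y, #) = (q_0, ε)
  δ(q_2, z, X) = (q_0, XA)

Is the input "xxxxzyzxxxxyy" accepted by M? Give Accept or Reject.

(q_0, xxxxzyzxxxxyy, #) ⊢ (q_2, xxxzyzxxxxyy, A#) ⊢ (q_1, xxxzyzxxxxyy, X#) ⊢ (q_2, xxzyzxxxxyy, #) ⊢ (q_2, xzyzxxxxyy, AX#) ⊢ (q_1, xzyzxxxxyy, XX#) ⊢ (q_2, zyzxxxxyy, X#) ⊢ (q_0, yzxxxxyy, XA#) ⊢ (q_0, zxxxxyy, AA#) ⊢ (q_2, xxxxyy, XAA#) ⊢ (q_0, xxxyy, AA#) ⊢ (q_1, xxyy, A#) ⊢ (q_0, xyy, #) ⊢ (q_2, yy, A#) ⊢ (q_1, yy, X#) ⊢ (q_2, y, #) ⊢ (q_0, ε, ε)
All input consumed and the stack is empty.

Accept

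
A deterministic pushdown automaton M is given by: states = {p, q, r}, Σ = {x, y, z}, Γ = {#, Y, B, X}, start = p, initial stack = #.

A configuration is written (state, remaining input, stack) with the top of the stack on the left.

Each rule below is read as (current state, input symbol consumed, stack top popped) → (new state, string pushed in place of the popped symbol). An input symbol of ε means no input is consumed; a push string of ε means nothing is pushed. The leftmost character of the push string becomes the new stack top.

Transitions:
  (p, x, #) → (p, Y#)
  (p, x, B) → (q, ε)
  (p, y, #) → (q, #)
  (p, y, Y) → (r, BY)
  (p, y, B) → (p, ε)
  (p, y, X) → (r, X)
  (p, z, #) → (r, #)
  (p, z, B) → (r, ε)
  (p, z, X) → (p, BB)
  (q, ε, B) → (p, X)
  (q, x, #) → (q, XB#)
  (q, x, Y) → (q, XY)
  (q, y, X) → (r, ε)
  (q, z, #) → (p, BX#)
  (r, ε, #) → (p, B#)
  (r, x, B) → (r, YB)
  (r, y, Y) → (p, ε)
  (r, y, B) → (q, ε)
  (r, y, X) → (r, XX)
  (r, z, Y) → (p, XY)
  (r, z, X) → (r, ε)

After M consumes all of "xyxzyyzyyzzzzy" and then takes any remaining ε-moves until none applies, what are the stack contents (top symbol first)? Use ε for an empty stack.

XYBY#

(p, xyxzyyzyyzzzzy, #)
  read x, top #: go to p, push Y# → (p, yxzyyzyyzzzzy, Y#)
  read y, top Y: go to r, push BY → (r, xzyyzyyzzzzy, BY#)
  read x, top B: go to r, push YB → (r, zyyzyyzzzzy, YBY#)
  read z, top Y: go to p, push XY → (p, yyzyyzzzzy, XYBY#)
  read y, top X: go to r, push X → (r, yzyyzzzzy, XYBY#)
  read y, top X: go to r, push XX → (r, zyyzzzzy, XXYBY#)
  read z, top X: go to r, push ε → (r, yyzzzzy, XYBY#)
  read y, top X: go to r, push XX → (r, yzzzzy, XXYBY#)
  read y, top X: go to r, push XX → (r, zzzzy, XXXYBY#)
  read z, top X: go to r, push ε → (r, zzzy, XXYBY#)
  read z, top X: go to r, push ε → (r, zzy, XYBY#)
  read z, top X: go to r, push ε → (r, zy, YBY#)
  read z, top Y: go to p, push XY → (p, y, XYBY#)
  read y, top X: go to r, push X → (r, ε, XYBY#)
All input consumed in state r with stack XYBY#.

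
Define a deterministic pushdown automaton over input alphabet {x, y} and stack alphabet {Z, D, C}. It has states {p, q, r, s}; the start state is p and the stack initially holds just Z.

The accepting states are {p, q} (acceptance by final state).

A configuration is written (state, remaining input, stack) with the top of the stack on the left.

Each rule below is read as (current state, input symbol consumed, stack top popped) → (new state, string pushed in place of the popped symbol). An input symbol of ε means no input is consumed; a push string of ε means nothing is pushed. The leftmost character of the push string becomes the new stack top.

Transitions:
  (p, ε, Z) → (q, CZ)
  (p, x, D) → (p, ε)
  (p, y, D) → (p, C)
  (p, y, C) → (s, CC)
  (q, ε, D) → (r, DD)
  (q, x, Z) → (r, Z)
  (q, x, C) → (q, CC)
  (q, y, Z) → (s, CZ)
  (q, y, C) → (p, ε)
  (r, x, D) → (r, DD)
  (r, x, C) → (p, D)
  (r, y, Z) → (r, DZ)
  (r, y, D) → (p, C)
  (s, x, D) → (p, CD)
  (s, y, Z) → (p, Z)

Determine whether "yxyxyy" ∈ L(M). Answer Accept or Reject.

Reject

(p, yxyxyy, Z)
  ε-move, top Z: go to q, push CZ → (q, yxyxyy, CZ)
  read y, top C: go to p, push ε → (p, xyxyy, Z)
  ε-move, top Z: go to q, push CZ → (q, xyxyy, CZ)
  read x, top C: go to q, push CC → (q, yxyy, CCZ)
  read y, top C: go to p, push ε → (p, xyy, CZ)
No transition applies at (p, xyy, CZ); input not fully consumed.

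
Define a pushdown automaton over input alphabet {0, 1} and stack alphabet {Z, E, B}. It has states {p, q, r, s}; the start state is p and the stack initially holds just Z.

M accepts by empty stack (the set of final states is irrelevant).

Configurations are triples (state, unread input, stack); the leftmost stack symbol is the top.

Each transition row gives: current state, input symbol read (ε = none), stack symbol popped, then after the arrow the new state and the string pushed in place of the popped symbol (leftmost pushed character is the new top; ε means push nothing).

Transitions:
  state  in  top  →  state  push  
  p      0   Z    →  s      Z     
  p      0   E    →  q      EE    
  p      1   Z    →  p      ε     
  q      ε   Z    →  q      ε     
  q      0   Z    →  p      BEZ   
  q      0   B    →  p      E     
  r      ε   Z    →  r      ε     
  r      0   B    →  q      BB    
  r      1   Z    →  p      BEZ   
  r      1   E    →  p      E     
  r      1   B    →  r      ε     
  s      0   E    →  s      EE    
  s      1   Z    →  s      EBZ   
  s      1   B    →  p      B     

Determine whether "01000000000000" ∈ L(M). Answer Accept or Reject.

No computation consumes all input and empties the stack.

Reject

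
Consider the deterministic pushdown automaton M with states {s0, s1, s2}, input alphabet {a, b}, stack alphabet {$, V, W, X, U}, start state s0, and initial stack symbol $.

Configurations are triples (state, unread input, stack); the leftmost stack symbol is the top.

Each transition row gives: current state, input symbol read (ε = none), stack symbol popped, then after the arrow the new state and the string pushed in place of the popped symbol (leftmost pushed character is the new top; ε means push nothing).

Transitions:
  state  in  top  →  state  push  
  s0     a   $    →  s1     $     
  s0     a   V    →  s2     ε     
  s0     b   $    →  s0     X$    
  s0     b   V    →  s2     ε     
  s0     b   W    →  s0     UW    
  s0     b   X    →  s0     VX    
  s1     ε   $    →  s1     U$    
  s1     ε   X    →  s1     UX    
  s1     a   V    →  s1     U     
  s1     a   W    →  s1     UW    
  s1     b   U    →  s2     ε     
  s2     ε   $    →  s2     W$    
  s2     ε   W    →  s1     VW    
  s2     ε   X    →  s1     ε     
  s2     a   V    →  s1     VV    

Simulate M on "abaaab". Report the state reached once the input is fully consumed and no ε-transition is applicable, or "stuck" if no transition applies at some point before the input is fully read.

stuck

(s0, abaaab, $)
  read a, top $: go to s1, push $ → (s1, baaab, $)
  ε-move, top $: go to s1, push U$ → (s1, baaab, U$)
  read b, top U: go to s2, push ε → (s2, aaab, $)
  ε-move, top $: go to s2, push W$ → (s2, aaab, W$)
  ε-move, top W: go to s1, push VW → (s1, aaab, VW$)
  read a, top V: go to s1, push U → (s1, aab, UW$)
No transition for (s1, a, top U); M blocks with input aab remaining.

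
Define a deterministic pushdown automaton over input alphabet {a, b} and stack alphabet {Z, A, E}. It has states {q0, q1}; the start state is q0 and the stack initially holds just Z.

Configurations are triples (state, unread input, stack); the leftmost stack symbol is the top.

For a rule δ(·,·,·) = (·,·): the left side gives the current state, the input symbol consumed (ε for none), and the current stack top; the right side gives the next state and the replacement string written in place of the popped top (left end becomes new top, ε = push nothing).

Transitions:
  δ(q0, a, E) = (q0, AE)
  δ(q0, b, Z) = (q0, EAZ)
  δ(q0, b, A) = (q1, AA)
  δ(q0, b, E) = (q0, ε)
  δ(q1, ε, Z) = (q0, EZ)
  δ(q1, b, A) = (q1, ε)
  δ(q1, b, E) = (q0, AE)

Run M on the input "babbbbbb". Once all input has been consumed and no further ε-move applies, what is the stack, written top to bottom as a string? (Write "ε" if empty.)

AEAZ

(q0, babbbbbb, Z)
  read b, top Z: go to q0, push EAZ → (q0, abbbbbb, EAZ)
  read a, top E: go to q0, push AE → (q0, bbbbbb, AEAZ)
  read b, top A: go to q1, push AA → (q1, bbbbb, AAEAZ)
  read b, top A: go to q1, push ε → (q1, bbbb, AEAZ)
  read b, top A: go to q1, push ε → (q1, bbb, EAZ)
  read b, top E: go to q0, push AE → (q0, bb, AEAZ)
  read b, top A: go to q1, push AA → (q1, b, AAEAZ)
  read b, top A: go to q1, push ε → (q1, ε, AEAZ)
All input consumed in state q1 with stack AEAZ.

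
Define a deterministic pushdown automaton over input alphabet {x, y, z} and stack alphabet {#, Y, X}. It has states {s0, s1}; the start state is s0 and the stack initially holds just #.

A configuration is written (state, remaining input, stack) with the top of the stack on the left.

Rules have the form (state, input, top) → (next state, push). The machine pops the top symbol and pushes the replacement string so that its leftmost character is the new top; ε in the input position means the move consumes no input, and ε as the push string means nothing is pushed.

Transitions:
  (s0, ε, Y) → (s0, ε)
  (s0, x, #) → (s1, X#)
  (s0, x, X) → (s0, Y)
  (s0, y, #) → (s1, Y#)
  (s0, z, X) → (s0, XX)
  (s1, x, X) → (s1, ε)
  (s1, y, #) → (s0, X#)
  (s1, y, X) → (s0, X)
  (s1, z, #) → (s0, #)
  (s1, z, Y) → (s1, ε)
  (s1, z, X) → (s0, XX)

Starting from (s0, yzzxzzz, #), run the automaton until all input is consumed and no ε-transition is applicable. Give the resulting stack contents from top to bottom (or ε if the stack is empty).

(s0, yzzxzzz, #) ⊢ (s1, zzxzzz, Y#) ⊢ (s1, zxzzz, #) ⊢ (s0, xzzz, #) ⊢ (s1, zzz, X#) ⊢ (s0, zz, XX#) ⊢ (s0, z, XXX#) ⊢ (s0, ε, XXXX#)
All input consumed in state s0 with stack XXXX#.

XXXX#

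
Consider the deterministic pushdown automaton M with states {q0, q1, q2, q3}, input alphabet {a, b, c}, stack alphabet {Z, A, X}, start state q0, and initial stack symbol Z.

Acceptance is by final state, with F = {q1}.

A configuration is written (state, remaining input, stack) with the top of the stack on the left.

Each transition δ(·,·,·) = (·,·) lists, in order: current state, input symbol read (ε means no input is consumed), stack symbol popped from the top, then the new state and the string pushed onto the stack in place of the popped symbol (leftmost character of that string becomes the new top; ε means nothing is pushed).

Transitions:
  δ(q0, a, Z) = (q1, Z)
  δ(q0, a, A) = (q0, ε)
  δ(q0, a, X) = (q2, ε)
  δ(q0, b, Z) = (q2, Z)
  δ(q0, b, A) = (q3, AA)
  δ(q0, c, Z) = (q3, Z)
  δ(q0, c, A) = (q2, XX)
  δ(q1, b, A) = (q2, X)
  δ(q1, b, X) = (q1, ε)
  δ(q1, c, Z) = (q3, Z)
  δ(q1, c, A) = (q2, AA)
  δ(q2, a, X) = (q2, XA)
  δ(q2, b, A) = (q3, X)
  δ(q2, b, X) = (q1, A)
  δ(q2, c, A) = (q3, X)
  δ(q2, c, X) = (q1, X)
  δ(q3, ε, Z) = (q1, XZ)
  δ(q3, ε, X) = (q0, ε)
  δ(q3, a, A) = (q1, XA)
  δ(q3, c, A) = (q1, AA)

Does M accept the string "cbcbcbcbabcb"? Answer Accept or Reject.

(q0, cbcbcbcbabcb, Z) ⊢ (q3, bcbcbcbabcb, Z) ⊢ (q1, bcbcbcbabcb, XZ) ⊢ (q1, cbcbcbabcb, Z) ⊢ (q3, bcbcbabcb, Z) ⊢ (q1, bcbcbabcb, XZ) ⊢ (q1, cbcbabcb, Z) ⊢ (q3, bcbabcb, Z) ⊢ (q1, bcbabcb, XZ) ⊢ (q1, cbabcb, Z) ⊢ (q3, babcb, Z) ⊢ (q1, babcb, XZ) ⊢ (q1, abcb, Z)
No transition applies at (q1, abcb, Z); input not fully consumed.

Reject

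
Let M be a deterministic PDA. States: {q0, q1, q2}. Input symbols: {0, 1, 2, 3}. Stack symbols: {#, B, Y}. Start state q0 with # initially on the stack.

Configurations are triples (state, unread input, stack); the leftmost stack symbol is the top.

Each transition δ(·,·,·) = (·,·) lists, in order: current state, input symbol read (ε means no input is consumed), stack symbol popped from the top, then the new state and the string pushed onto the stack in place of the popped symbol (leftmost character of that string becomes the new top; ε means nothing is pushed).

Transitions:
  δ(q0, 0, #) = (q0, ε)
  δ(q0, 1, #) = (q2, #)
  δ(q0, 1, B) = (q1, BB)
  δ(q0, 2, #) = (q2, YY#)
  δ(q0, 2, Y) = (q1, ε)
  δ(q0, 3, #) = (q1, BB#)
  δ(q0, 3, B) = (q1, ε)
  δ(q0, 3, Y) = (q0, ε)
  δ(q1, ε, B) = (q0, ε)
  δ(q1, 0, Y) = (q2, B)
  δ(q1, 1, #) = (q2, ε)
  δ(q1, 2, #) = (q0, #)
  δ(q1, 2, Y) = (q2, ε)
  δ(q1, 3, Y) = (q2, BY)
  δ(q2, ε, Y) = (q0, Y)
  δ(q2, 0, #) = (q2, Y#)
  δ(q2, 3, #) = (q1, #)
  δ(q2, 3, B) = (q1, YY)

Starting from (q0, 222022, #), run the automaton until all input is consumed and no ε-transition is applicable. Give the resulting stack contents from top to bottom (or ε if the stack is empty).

(q0, 222022, #) ⊢ (q2, 22022, YY#) ⊢ (q0, 22022, YY#) ⊢ (q1, 2022, Y#) ⊢ (q2, 022, #) ⊢ (q2, 22, Y#) ⊢ (q0, 22, Y#) ⊢ (q1, 2, #) ⊢ (q0, ε, #)
All input consumed in state q0 with stack #.

#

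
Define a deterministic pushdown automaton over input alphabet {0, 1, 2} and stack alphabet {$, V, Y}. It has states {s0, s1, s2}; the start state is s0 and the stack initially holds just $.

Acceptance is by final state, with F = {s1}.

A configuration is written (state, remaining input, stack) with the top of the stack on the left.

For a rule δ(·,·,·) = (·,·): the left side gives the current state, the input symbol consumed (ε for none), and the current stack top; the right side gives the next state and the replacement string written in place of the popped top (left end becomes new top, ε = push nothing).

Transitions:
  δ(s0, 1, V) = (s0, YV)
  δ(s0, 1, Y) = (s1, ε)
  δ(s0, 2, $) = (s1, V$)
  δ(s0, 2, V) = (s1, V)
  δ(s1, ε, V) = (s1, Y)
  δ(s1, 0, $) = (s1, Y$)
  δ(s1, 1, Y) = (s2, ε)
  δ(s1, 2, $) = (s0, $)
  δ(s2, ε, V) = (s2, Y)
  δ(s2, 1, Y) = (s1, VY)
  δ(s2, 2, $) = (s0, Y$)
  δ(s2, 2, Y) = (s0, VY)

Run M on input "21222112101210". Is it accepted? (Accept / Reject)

(s0, 21222112101210, $) ⊢ (s1, 1222112101210, V$) ⊢ (s1, 1222112101210, Y$) ⊢ (s2, 222112101210, $) ⊢ (s0, 22112101210, Y$)
No transition applies at (s0, 22112101210, Y$); input not fully consumed.

Reject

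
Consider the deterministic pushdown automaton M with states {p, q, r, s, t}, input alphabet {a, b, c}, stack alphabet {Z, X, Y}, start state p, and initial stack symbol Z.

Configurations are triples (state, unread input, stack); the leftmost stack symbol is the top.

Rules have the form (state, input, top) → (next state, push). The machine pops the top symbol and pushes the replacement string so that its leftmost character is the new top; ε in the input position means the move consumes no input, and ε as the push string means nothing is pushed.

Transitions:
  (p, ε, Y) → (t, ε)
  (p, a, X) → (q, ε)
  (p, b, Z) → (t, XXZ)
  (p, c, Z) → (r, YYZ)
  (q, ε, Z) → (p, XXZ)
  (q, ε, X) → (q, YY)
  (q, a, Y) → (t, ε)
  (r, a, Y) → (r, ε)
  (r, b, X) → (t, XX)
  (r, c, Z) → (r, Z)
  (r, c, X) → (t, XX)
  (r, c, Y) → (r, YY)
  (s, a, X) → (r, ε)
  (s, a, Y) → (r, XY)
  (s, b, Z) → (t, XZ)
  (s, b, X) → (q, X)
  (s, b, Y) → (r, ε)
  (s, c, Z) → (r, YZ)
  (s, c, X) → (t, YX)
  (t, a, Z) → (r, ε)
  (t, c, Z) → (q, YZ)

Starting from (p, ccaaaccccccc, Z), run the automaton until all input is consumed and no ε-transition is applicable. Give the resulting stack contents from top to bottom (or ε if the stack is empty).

Z

(p, ccaaaccccccc, Z)
  read c, top Z: go to r, push YYZ → (r, caaaccccccc, YYZ)
  read c, top Y: go to r, push YY → (r, aaaccccccc, YYYZ)
  read a, top Y: go to r, push ε → (r, aaccccccc, YYZ)
  read a, top Y: go to r, push ε → (r, accccccc, YZ)
  read a, top Y: go to r, push ε → (r, ccccccc, Z)
  read c, top Z: go to r, push Z → (r, cccccc, Z)
  read c, top Z: go to r, push Z → (r, ccccc, Z)
  read c, top Z: go to r, push Z → (r, cccc, Z)
  read c, top Z: go to r, push Z → (r, ccc, Z)
  read c, top Z: go to r, push Z → (r, cc, Z)
  read c, top Z: go to r, push Z → (r, c, Z)
  read c, top Z: go to r, push Z → (r, ε, Z)
All input consumed in state r with stack Z.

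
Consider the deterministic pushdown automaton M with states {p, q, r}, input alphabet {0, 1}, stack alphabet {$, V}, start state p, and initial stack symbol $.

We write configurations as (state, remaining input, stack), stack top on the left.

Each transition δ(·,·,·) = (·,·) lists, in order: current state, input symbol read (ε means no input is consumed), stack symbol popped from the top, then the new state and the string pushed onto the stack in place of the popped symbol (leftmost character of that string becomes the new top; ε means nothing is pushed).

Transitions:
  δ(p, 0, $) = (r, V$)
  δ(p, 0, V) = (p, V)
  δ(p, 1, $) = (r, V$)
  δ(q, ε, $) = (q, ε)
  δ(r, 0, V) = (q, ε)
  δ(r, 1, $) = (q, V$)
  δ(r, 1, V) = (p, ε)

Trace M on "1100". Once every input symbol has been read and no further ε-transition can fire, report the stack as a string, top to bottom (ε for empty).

(p, 1100, $)
  read 1, top $: go to r, push V$ → (r, 100, V$)
  read 1, top V: go to p, push ε → (p, 00, $)
  read 0, top $: go to r, push V$ → (r, 0, V$)
  read 0, top V: go to q, push ε → (q, ε, $)
  ε-move, top $: go to q, push ε → (q, ε, ε)
All input consumed in state q with stack ε.

ε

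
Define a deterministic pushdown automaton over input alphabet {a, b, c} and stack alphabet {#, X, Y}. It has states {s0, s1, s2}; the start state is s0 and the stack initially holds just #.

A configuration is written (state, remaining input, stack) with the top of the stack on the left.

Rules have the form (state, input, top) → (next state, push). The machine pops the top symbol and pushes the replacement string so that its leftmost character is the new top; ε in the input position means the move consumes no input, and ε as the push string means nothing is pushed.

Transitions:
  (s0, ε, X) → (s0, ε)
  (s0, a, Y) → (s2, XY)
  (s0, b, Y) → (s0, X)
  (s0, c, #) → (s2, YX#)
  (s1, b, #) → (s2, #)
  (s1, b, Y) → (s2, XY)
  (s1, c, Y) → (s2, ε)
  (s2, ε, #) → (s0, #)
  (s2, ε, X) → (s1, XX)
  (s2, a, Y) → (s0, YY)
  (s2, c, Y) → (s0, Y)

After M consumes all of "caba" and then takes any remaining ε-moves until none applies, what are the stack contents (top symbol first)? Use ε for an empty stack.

XXYX#

(s0, caba, #)
  read c, top #: go to s2, push YX# → (s2, aba, YX#)
  read a, top Y: go to s0, push YY → (s0, ba, YYX#)
  read b, top Y: go to s0, push X → (s0, a, XYX#)
  ε-move, top X: go to s0, push ε → (s0, a, YX#)
  read a, top Y: go to s2, push XY → (s2, ε, XYX#)
  ε-move, top X: go to s1, push XX → (s1, ε, XXYX#)
All input consumed in state s1 with stack XXYX#.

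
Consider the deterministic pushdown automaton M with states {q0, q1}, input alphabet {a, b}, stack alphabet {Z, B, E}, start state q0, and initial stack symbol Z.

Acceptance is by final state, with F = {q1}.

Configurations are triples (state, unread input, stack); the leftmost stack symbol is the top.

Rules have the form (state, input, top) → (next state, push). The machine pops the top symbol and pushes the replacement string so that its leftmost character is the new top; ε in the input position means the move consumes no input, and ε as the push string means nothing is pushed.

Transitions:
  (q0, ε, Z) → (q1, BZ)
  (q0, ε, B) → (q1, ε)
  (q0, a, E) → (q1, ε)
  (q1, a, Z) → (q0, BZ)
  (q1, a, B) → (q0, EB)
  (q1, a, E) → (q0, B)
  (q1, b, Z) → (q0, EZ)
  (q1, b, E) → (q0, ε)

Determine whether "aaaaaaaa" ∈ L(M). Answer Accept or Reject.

(q0, aaaaaaaa, Z)
  ε-move, top Z: go to q1, push BZ → (q1, aaaaaaaa, BZ)
  read a, top B: go to q0, push EB → (q0, aaaaaaa, EBZ)
  read a, top E: go to q1, push ε → (q1, aaaaaa, BZ)
  read a, top B: go to q0, push EB → (q0, aaaaa, EBZ)
  read a, top E: go to q1, push ε → (q1, aaaa, BZ)
  read a, top B: go to q0, push EB → (q0, aaa, EBZ)
  read a, top E: go to q1, push ε → (q1, aa, BZ)
  read a, top B: go to q0, push EB → (q0, a, EBZ)
  read a, top E: go to q1, push ε → (q1, ε, BZ)
All input consumed; state q1 ∈ F.

Accept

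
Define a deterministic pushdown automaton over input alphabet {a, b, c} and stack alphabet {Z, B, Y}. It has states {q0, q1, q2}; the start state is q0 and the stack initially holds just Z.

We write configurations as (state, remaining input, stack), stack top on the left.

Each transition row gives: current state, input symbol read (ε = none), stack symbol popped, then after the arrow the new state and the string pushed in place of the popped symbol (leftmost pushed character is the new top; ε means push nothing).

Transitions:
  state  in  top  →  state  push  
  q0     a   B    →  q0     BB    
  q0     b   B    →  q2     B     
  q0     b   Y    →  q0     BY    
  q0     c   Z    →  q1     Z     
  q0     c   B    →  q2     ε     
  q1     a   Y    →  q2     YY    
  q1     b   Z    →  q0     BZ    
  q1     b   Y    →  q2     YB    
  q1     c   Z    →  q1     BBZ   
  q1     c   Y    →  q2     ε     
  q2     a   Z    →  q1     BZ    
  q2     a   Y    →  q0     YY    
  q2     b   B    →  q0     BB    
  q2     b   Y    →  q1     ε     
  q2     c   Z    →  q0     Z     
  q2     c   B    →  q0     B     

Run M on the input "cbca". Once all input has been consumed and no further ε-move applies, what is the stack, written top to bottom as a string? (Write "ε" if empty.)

BZ

(q0, cbca, Z)
  read c, top Z: go to q1, push Z → (q1, bca, Z)
  read b, top Z: go to q0, push BZ → (q0, ca, BZ)
  read c, top B: go to q2, push ε → (q2, a, Z)
  read a, top Z: go to q1, push BZ → (q1, ε, BZ)
All input consumed in state q1 with stack BZ.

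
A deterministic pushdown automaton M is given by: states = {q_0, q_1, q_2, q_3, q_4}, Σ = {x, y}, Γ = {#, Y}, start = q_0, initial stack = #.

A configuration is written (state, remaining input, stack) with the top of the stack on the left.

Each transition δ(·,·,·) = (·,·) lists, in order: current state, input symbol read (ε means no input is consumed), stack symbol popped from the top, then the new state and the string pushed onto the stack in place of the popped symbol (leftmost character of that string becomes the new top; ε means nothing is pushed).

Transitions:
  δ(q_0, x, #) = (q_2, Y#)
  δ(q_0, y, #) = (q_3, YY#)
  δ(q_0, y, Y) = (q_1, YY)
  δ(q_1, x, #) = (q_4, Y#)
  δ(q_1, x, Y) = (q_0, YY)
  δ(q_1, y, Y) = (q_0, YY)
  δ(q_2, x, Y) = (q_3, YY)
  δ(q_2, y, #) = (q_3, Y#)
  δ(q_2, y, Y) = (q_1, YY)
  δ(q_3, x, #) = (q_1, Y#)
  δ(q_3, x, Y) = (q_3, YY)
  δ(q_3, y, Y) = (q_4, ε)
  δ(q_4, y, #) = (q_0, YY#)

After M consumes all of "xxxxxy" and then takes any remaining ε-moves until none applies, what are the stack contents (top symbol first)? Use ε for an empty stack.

(q_0, xxxxxy, #)
  read x, top #: go to q_2, push Y# → (q_2, xxxxy, Y#)
  read x, top Y: go to q_3, push YY → (q_3, xxxy, YY#)
  read x, top Y: go to q_3, push YY → (q_3, xxy, YYY#)
  read x, top Y: go to q_3, push YY → (q_3, xy, YYYY#)
  read x, top Y: go to q_3, push YY → (q_3, y, YYYYY#)
  read y, top Y: go to q_4, push ε → (q_4, ε, YYYY#)
All input consumed in state q_4 with stack YYYY#.

YYYY#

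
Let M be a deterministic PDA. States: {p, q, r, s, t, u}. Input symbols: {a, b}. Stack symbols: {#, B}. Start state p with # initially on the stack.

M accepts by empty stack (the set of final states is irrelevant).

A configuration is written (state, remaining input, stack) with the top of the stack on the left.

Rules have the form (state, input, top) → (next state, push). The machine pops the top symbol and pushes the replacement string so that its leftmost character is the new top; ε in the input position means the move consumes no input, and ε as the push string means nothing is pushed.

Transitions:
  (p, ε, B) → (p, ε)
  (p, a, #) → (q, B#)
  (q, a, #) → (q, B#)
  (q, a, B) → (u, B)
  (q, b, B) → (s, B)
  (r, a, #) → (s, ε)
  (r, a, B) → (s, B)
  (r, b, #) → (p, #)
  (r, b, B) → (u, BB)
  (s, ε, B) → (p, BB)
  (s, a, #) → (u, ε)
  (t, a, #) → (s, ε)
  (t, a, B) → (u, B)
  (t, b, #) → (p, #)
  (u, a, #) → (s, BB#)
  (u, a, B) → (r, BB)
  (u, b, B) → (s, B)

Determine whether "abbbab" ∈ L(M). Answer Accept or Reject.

(p, abbbab, #)
  read a, top #: go to q, push B# → (q, bbbab, B#)
  read b, top B: go to s, push B → (s, bbab, B#)
  ε-move, top B: go to p, push BB → (p, bbab, BB#)
  ε-move, top B: go to p, push ε → (p, bbab, B#)
  ε-move, top B: go to p, push ε → (p, bbab, #)
No transition applies at (p, bbab, #); input not fully consumed.

Reject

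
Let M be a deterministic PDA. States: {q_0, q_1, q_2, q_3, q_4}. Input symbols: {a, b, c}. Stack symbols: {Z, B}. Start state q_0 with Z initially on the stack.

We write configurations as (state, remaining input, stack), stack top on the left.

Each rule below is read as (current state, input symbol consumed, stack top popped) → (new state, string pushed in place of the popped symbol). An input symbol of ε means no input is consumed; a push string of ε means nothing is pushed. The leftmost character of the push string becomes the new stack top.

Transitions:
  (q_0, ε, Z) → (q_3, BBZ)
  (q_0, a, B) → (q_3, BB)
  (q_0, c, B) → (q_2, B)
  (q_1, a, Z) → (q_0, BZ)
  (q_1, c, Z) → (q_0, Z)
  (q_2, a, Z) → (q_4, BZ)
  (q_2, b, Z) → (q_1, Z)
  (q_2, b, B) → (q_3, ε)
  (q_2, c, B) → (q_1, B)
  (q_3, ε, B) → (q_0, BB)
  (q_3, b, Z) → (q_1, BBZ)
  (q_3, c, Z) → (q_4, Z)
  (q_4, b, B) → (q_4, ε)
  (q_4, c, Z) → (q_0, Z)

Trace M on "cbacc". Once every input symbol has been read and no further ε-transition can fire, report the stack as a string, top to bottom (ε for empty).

(q_0, cbacc, Z) ⊢ (q_3, cbacc, BBZ) ⊢ (q_0, cbacc, BBBZ) ⊢ (q_2, bacc, BBBZ) ⊢ (q_3, acc, BBZ) ⊢ (q_0, acc, BBBZ) ⊢ (q_3, cc, BBBBZ) ⊢ (q_0, cc, BBBBBZ) ⊢ (q_2, c, BBBBBZ) ⊢ (q_1, ε, BBBBBZ)
All input consumed in state q_1 with stack BBBBBZ.

BBBBBZ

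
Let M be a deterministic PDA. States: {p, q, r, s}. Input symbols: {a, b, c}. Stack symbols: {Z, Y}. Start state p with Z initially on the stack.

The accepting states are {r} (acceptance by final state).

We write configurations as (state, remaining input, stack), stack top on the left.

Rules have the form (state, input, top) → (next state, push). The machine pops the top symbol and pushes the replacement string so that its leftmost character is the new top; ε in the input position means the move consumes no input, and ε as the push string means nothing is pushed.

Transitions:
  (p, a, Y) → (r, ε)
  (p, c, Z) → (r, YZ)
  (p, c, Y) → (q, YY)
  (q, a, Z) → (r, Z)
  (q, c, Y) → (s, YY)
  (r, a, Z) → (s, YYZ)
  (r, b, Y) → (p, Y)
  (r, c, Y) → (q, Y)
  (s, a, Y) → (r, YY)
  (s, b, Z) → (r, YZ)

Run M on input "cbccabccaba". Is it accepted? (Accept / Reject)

(p, cbccabccaba, Z)
  read c, top Z: go to r, push YZ → (r, bccabccaba, YZ)
  read b, top Y: go to p, push Y → (p, ccabccaba, YZ)
  read c, top Y: go to q, push YY → (q, cabccaba, YYZ)
  read c, top Y: go to s, push YY → (s, abccaba, YYYZ)
  read a, top Y: go to r, push YY → (r, bccaba, YYYYZ)
  read b, top Y: go to p, push Y → (p, ccaba, YYYYZ)
  read c, top Y: go to q, push YY → (q, caba, YYYYYZ)
  read c, top Y: go to s, push YY → (s, aba, YYYYYYZ)
  read a, top Y: go to r, push YY → (r, ba, YYYYYYYZ)
  read b, top Y: go to p, push Y → (p, a, YYYYYYYZ)
  read a, top Y: go to r, push ε → (r, ε, YYYYYYZ)
All input consumed; state r ∈ F.

Accept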